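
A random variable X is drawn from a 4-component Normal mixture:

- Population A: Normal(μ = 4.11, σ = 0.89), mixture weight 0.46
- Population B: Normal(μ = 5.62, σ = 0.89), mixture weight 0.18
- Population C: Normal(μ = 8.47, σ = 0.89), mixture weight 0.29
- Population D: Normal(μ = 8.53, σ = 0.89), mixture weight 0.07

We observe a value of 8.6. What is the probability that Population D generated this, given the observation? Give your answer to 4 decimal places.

0.1953

P(component k | x) = w_k·f_k(x) / marginal(x), where marginal(x) = Σ_j w_j·f_j(x).
Evaluate each component's likelihood at the observed value:
  p_A = (1/(0.89·√(2π)))·exp(−(8.6−4.11)²/(2·0.89²)) = 0.448250·exp(-12.72573) = 1.33293e-06
  p_B = (1/(0.89·√(2π)))·exp(−(8.6−5.62)²/(2·0.89²)) = 0.448250·exp(-5.60561) = 0.0016483
  p_C = (1/(0.89·√(2π)))·exp(−(8.6−8.47)²/(2·0.89²)) = 0.448250·exp(-0.01067) = 0.443493
  p_D = (1/(0.89·√(2π)))·exp(−(8.6−8.53)²/(2·0.89²)) = 0.448250·exp(-0.00309) = 0.446865
Multiply by the mixture weights:
  w_A·p_A = 0.46 × 1.33293e-06 = 6.13146e-07
  w_B·p_B = 0.18 × 0.0016483 = 0.000296694
  w_C·p_C = 0.29 × 0.443493 = 0.128613
  w_D·p_D = 0.07 × 0.446865 = 0.0312806
Denominator: 6.13146e-07 + 0.000296694 + 0.128613 + 0.0312806 = 0.160191
P(Population D | 8.6) = 0.0312806 / 0.160191 ≈ 0.1953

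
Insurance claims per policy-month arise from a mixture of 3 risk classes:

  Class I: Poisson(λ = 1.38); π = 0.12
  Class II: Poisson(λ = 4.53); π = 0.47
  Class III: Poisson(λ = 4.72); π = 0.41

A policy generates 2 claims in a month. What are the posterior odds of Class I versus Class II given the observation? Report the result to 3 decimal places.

Posterior odds = (π_i f_i(x)) / (π_j f_j(x)); the normalising sum cancels.
Poisson probabilities:
  f_I = e^(−1.38)·1.38^2/2! = 0.239553
  f_II = e^(−4.53)·4.53^2/2! = 0.110615
  f_III = e^(−4.72)·4.72^2/2! = 0.099308
0.0287464 / 0.0519889 ≈ 0.553

0.553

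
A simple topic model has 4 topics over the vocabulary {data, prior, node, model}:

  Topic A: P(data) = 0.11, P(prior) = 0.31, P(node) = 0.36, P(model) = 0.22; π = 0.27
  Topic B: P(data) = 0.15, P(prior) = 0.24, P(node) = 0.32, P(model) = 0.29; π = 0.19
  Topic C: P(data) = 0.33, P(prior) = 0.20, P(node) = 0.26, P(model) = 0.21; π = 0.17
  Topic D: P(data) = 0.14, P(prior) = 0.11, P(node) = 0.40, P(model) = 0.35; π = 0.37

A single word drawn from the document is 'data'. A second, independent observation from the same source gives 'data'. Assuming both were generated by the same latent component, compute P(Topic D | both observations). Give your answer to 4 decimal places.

0.2177

By Bayes' theorem, P(k | x) = π_k f_k(x) / Σ_j π_j f_j(x).
Since both observations come from the same component, the likelihood for component k is f_k(x₁)·f_k(x₂).
  p_A = [0.11] × [0.11] = 0.0121
  p_B = [0.15] × [0.15] = 0.0225
  p_C = [0.33] × [0.33] = 0.1089
  p_D = [0.14] × [0.14] = 0.0196
Weight by the priors:
  π_A·p_A = 0.27 × 0.0121 = 0.003267
  π_B·p_B = 0.19 × 0.0225 = 0.004275
  π_C·p_C = 0.17 × 0.1089 = 0.018513
  π_D·p_D = 0.37 × 0.0196 = 0.007252
Normaliser: 0.003267 + 0.004275 + 0.018513 + 0.007252 = 0.033307
So the posterior for Topic D is 0.007252 / 0.033307 ≈ 0.2177.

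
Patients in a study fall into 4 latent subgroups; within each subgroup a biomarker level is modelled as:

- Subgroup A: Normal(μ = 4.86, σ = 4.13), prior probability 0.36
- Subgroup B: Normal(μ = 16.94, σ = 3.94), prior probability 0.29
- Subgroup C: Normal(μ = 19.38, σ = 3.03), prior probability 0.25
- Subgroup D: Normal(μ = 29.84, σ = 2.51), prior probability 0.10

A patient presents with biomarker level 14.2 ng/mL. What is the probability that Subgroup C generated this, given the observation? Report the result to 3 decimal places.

0.229

Posterior ∝ prior × likelihood, so P(k | x) ∝ w_k f_k(x); normalise over all components.
Component likelihoods at x = 14.2 ng/mL:
  p_A = 0.00748833
  p_B = 0.0795053
  p_C = 0.030537
  p_D = 5.8913e-10
Weight by the priors:
  w_A·p_A = 0.36 × 0.00748833 = 0.0026958
  w_B·p_B = 0.29 × 0.0795053 = 0.0230565
  w_C·p_C = 0.25 × 0.030537 = 0.00763424
  w_D·p_D = 0.10 × 5.8913e-10 = 5.8913e-11
Evidence: 0.0026958 + 0.0230565 + 0.00763424 + 5.8913e-11 = 0.0333866
P(Subgroup C | the observation) ≈ 0.229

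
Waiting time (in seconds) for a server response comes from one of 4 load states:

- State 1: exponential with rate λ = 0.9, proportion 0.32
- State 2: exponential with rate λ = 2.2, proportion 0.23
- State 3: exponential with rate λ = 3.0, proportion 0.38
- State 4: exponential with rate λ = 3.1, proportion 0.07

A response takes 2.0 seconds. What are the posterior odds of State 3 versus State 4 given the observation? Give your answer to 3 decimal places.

6.417

The posterior odds equal the prior odds times the likelihood ratio: (P(Z=i)/P(Z=j))·(f_i(x)/f_j(x)).
Component likelihoods at x = 2.0 seconds:
  f_1 = 0.9·e^(−0.9·2.0) = 0.9·e^(−1.8000) = 0.148769
  f_2 = 2.2·e^(−2.2·2.0) = 2.2·e^(−4.4000) = 0.0270101
  f_3 = 3.0·e^(−3.0·2.0) = 3.0·e^(−6.0000) = 0.00743626
  f_4 = 3.1·e^(−3.1·2.0) = 3.1·e^(−6.2000) = 0.00629123
Posterior odds = (P(Z=3)·f_3) / (P(Z=4)·f_4) = (0.38·0.00743626) / (0.07·0.00629123) = 0.00282578 / 0.000440386 ≈ 6.417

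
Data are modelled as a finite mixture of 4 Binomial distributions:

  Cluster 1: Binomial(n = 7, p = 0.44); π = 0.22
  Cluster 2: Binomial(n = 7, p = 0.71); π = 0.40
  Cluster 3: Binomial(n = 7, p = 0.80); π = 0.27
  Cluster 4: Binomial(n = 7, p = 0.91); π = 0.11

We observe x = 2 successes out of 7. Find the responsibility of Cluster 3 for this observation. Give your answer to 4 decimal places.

P(component k | x) = w_k·f_k(x) / marginal(x), where marginal(x) = Σ_j w_j·f_j(x).
Evaluate each component's likelihood at the observed value:
  p_1 = 0.223906
  p_2 = 0.0217133
  p_3 = 0.0043008
  p_4 = 0.000102687
Prior × likelihood for each component:
  w_1·p_1 = 0.22 × 0.223906 = 0.0492592
  w_2·p_2 = 0.40 × 0.0217133 = 0.00868532
  w_3·p_3 = 0.27 × 0.0043008 = 0.00116122
  w_4·p_4 = 0.11 × 0.000102687 = 1.12955e-05
Marginal: 0.0492592 + 0.00868532 + 0.00116122 + 1.12955e-05 = 0.059117
P(Cluster 3 | x) = 0.00116122 / 0.059117 ≈ 0.0196

0.0196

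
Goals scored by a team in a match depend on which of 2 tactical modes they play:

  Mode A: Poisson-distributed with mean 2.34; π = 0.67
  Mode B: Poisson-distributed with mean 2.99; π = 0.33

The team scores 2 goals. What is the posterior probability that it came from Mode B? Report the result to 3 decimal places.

0.296

The responsibility of component k is π_k f_k(x) divided by Σ_j π_j f_j(x).
Evaluate each component's likelihood at the observed value:
  p_A = 0.263726
  p_B = 0.224787
Multiply by the mixture weights:
  π_A·p_A = 0.67 × 0.263726 = 0.176696
  π_B·p_B = 0.33 × 0.224787 = 0.0741798
Marginal: 0.176696 + 0.0741798 = 0.250876
P(Mode B | the observation) ≈ 0.296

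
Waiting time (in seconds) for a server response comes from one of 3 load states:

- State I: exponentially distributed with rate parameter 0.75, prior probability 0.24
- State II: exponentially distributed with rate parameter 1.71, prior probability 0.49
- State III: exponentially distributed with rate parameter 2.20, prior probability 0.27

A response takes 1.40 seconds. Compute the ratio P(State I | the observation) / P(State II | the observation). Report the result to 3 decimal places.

Since P(k|x) ∝ π_k f_k(x), the posterior odds are π_i f_i(x) / (π_j f_j(x)).
Component likelihoods at x = 1.40 seconds:
  L_I = 0.75·e^(−0.75·1.40) = 0.75·e^(−1.0500) = 0.262453
  L_II = 1.71·e^(−1.71·1.40) = 1.71·e^(−2.3940) = 0.156061
  L_III = 2.20·e^(−2.20·1.40) = 2.20·e^(−3.0800) = 0.10111
0.0629888 / 0.07647 ≈ 0.824

0.824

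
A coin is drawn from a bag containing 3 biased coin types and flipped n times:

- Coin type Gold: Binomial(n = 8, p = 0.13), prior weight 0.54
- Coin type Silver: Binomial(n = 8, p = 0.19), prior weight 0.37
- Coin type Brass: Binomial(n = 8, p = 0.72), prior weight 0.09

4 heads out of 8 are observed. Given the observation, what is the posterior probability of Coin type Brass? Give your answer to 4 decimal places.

0.3344

By Bayes' theorem, P(k | x) = P(Z=k) f_k(x) / Σ_j P(Z=j) f_j(x).
Evaluate each component's likelihood at the observed value:
  p_Gold = 0.0114538
  p_Silver = 0.0392692
  p_Brass = 0.115627
Prior × likelihood for each component:
  P(Z=Gold)·p_Gold = 0.54 × 0.0114538 = 0.00618504
  P(Z=Silver)·p_Silver = 0.37 × 0.0392692 = 0.0145296
  P(Z=Brass)·p_Brass = 0.09 × 0.115627 = 0.0104065
Evidence: 0.00618504 + 0.0145296 + 0.0104065 = 0.0311211
P(Coin type Brass | x) = 0.0104065 / 0.0311211 ≈ 0.3344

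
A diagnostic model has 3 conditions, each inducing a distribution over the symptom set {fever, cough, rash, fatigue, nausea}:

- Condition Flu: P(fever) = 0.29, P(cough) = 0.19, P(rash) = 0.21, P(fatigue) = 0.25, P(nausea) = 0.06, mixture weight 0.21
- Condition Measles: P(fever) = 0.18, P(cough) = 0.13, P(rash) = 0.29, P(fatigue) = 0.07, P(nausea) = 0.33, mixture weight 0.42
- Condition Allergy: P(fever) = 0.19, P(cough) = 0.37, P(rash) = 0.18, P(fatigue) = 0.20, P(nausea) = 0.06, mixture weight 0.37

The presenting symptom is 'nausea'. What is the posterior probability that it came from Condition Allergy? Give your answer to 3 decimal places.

0.128

Posterior ∝ prior × likelihood, so P(k | x) ∝ P(Z=k) f_k(x); normalise over all components.
Component likelihoods at x = 'nausea':
  f_Flu = P(nausea | comp) = 0.06
  f_Measles = P(nausea | comp) = 0.33
  f_Allergy = P(nausea | comp) = 0.06
Multiply by the mixture weights:
  P(Z=Flu)·f_Flu = 0.21 × 0.06 = 0.0126
  P(Z=Measles)·f_Measles = 0.42 × 0.33 = 0.1386
  P(Z=Allergy)·f_Allergy = 0.37 × 0.06 = 0.0222
Evidence: 0.0126 + 0.1386 + 0.0222 = 0.1734
So the posterior for Condition Allergy is 0.0222 / 0.1734 ≈ 0.128.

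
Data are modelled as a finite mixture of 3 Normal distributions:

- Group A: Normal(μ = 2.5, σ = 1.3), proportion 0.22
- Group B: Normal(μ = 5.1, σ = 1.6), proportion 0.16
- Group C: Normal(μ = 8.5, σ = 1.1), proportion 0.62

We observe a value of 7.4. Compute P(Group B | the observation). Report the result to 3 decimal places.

0.094

P(component k | x) = w_k·f_k(x) / marginal(x), where marginal(x) = Σ_j w_j·f_j(x).
Evaluate each component's likelihood at the observed value:
  f_A = (1/(1.3·√(2π)))·exp(−(7.4−2.5)²/(2·1.3²)) = 0.306879·exp(-7.10355) = 0.00025231
  f_B = (1/(1.6·√(2π)))·exp(−(7.4−5.1)²/(2·1.6²)) = 0.249339·exp(-1.03320) = 0.0887311
  f_C = (1/(1.1·√(2π)))·exp(−(7.4−8.5)²/(2·1.1²)) = 0.362675·exp(-0.50000) = 0.219973
Prior × likelihood for each component:
  w_A·f_A = 0.22 × 0.00025231 = 5.55081e-05
  w_B·f_B = 0.16 × 0.0887311 = 0.014197
  w_C·f_C = 0.62 × 0.219973 = 0.136383
Evidence: 5.55081e-05 + 0.014197 + 0.136383 = 0.150636
P(Group B | the observation) = 0.014197 / 0.150636 ≈ 0.094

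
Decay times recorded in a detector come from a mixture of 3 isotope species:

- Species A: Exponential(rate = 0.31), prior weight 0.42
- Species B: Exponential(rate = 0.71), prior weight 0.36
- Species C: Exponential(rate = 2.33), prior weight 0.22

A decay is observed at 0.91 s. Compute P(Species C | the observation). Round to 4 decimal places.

By Bayes' theorem, P(k | x) = π_k f_k(x) / Σ_j π_j f_j(x).
Exponential densities:
  p_A = 0.233801
  p_B = 0.372101
  p_C = 0.27959
Prior × likelihood for each component:
  π_A·p_A = 0.42 × 0.233801 = 0.0981966
  π_B·p_B = 0.36 × 0.372101 = 0.133956
  π_C·p_C = 0.22 × 0.27959 = 0.0615098
Marginal: 0.0981966 + 0.133956 + 0.0615098 = 0.293663
Responsibility of Species C: 0.0615098 / 0.293663 ≈ 0.2095

0.2095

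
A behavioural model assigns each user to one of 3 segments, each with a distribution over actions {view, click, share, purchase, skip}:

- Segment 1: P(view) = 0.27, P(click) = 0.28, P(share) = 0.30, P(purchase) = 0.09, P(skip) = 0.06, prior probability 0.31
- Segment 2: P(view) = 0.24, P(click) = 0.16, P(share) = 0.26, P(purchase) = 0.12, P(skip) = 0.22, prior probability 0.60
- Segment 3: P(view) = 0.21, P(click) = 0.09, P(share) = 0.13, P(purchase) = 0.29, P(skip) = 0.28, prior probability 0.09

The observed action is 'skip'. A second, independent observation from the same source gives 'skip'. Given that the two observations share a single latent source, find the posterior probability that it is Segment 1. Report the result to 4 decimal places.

Apply Bayes' rule: the posterior for each component is proportional to its prior times its likelihood at x.
Since both observations come from the same component, the likelihood for component k is f_k(x₁)·f_k(x₂).
  L_1 = [P(skip | comp) = 0.06] × [0.06] = 0.0036
  L_2 = [P(skip | comp) = 0.22] × [0.22] = 0.0484
  L_3 = [P(skip | comp) = 0.28] × [0.28] = 0.0784
Weight by the priors:
  π_1·L_1 = 0.31 × 0.0036 = 0.001116
  π_2·L_2 = 0.60 × 0.0484 = 0.02904
  π_3·L_3 = 0.09 × 0.0784 = 0.007056
Evidence: 0.001116 + 0.02904 + 0.007056 = 0.037212
So the posterior for Segment 1 is 0.001116 / 0.037212 ≈ 0.0300.

0.0300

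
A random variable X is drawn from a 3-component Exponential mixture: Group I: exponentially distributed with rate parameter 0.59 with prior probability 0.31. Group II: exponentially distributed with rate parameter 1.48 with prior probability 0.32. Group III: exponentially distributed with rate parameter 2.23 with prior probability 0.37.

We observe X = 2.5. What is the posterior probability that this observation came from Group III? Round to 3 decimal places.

0.055

P(component k | x) = P(Z=k)·f_k(x) / marginal(x), where marginal(x) = Σ_j P(Z=j)·f_j(x).
Component likelihoods at x = 2.5:
  L_I = 0.134979
  L_II = 0.0365908
  L_III = 0.00845499
Prior × likelihood for each component:
  P(Z=I)·L_I = 0.31 × 0.134979 = 0.0418436
  P(Z=II)·L_II = 0.32 × 0.0365908 = 0.0117091
  P(Z=III)·L_III = 0.37 × 0.00845499 = 0.00312835
Evidence: 0.0418436 + 0.0117091 + 0.00312835 = 0.056681
P(Group III | data) ≈ 0.055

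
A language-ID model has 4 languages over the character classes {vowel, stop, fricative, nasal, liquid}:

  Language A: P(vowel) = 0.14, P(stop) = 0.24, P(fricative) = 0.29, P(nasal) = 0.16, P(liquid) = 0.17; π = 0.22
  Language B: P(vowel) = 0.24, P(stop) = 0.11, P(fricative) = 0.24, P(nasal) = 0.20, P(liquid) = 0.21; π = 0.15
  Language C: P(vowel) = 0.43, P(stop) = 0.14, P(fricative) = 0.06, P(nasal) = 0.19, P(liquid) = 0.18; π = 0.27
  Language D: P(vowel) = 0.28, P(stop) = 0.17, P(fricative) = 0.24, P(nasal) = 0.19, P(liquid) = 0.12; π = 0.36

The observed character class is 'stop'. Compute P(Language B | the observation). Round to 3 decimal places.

0.098

The responsibility of component k is P(Z=k) f_k(x) divided by Σ_j P(Z=j) f_j(x).
Categorical probabilities:
  f_A = P(stop | comp) = 0.24
  f_B = P(stop | comp) = 0.11
  f_C = P(stop | comp) = 0.14
  f_D = P(stop | comp) = 0.17
Weight by the priors:
  P(Z=A)·f_A = 0.22 × 0.24 = 0.0528
  P(Z=B)·f_B = 0.15 × 0.11 = 0.0165
  P(Z=C)·f_C = 0.27 × 0.14 = 0.0378
  P(Z=D)·f_D = 0.36 × 0.17 = 0.0612
Marginal: 0.0528 + 0.0165 + 0.0378 + 0.0612 = 0.1683
So the posterior for Language B is 0.0165 / 0.1683 ≈ 0.098.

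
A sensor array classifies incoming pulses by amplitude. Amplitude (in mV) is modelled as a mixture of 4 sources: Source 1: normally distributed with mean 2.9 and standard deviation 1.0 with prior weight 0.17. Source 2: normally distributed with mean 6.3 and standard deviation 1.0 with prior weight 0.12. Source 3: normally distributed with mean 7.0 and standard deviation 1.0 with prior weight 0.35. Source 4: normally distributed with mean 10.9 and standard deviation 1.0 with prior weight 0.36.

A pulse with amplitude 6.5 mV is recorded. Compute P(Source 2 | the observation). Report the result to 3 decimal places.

0.276

Posterior ∝ prior × likelihood, so P(k | x) ∝ w_k f_k(x); normalise over all components.
Normal densities:
  f_1 = 0.000611902
  f_2 = 0.391043
  f_3 = 0.352065
  f_4 = 2.49425e-05
Weight by the priors:
  w_1·f_1 = 0.17 × 0.000611902 = 0.000104023
  w_2·f_2 = 0.12 × 0.391043 = 0.0469251
  w_3·f_3 = 0.35 × 0.352065 = 0.123223
  w_4·f_4 = 0.36 × 2.49425e-05 = 8.97929e-06
Normaliser: 0.000104023 + 0.0469251 + 0.123223 + 8.97929e-06 = 0.170261
Responsibility of Source 2: 0.0469251 / 0.170261 ≈ 0.276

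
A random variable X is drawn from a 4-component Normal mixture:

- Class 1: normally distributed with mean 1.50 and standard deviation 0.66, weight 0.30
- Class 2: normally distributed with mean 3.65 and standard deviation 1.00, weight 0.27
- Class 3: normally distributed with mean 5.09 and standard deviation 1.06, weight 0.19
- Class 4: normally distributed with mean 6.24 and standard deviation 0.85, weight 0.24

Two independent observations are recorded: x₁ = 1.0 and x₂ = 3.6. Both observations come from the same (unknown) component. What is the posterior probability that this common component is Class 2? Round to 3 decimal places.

0.709

Posterior ∝ prior × likelihood, so P(k | x) ∝ w_k f_k(x); normalise over all components.
Since both observations come from the same component, the likelihood for component k is f_k(x₁)·f_k(x₂).
  p_1 = [(1/(0.66·√(2π)))·exp(−(1.0−1.50)²/(2·0.66²)) = 0.604458·exp(-0.28696) = 0.453671] × [0.00382802] = 0.00173666
  p_2 = [(1/(1.00·√(2π)))·exp(−(1.0−3.65)²/(2·1.00²)) = 0.398942·exp(-3.51125) = 0.0119122] × [0.398444] = 0.00474636
  p_3 = [(1/(1.06·√(2π)))·exp(−(1.0−5.09)²/(2·1.06²)) = 0.376361·exp(-7.44397) = 0.000220154] × [0.140135] = 3.08513e-05
  p_4 = [(1/(0.85·√(2π)))·exp(−(1.0−6.24)²/(2·0.85²)) = 0.469344·exp(-19.00180) = 2.62491e-09] × [0.0037738] = 9.90589e-12
Prior × likelihood for each component:
  w_1·p_1 = 0.30 × 0.00173666 = 0.000520999
  w_2·p_2 = 0.27 × 0.00474636 = 0.00128152
  w_3·p_3 = 0.19 × 3.08513e-05 = 5.86176e-06
  w_4·p_4 = 0.24 × 9.90589e-12 = 2.37741e-12
Sum: 0.000520999 + 0.00128152 + 5.86176e-06 + 2.37741e-12 = 0.00180838
P(Class 2 | data) ≈ 0.709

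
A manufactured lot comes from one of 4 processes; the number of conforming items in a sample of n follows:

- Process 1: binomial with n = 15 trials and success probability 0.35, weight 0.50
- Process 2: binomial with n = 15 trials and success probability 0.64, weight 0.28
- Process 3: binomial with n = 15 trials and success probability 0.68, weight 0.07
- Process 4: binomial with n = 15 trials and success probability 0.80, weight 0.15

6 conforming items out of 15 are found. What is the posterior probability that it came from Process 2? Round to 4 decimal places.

0.0919

Apply Bayes' rule: the posterior for each component is proportional to its prior times its likelihood at x.
Component likelihoods at x = 6 conforming items out of 15:
  p_1 = C(15,6)·0.35^6·0.65^9 = 5005·0.00183827·0.0207119 = 0.19056
  p_2 = C(15,6)·0.64^6·0.36^9 = 5005·0.0687195·0.00010156 = 0.0349306
  p_3 = C(15,6)·0.68^6·0.32^9 = 5005·0.0988675·3.51844e-05 = 0.0174103
  p_4 = C(15,6)·0.80^6·0.20^9 = 5005·0.262144·5.12e-07 = 0.00067176
Weight by the priors:
  w_1·p_1 = 0.50 × 0.19056 = 0.0952802
  w_2·p_2 = 0.28 × 0.0349306 = 0.00978058
  w_3·p_3 = 0.07 × 0.0174103 = 0.00121872
  w_4·p_4 = 0.15 × 0.00067176 = 0.000100764
Normaliser: 0.0952802 + 0.00978058 + 0.00121872 + 0.000100764 = 0.10638
P(Process 2 | the observation) ≈ 0.0919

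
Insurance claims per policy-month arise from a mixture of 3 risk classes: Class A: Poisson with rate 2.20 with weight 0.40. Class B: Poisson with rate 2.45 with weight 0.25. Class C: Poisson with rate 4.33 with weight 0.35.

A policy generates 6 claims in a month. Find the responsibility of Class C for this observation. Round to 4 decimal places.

The responsibility of component k is π_k f_k(x) divided by Σ_j π_j f_j(x).
Component likelihoods at x = 6 claims:
  L_A = 0.0174484
  L_B = 0.0259204
  L_C = 0.120531
Weight by the priors:
  π_A·L_A = 0.40 × 0.0174484 = 0.00697936
  π_B·L_B = 0.25 × 0.0259204 = 0.00648011
  π_C·L_C = 0.35 × 0.120531 = 0.0421859
Sum: 0.00697936 + 0.00648011 + 0.0421859 = 0.0556454
Responsibility of Class C: 0.0421859 / 0.0556454 ≈ 0.7581

0.7581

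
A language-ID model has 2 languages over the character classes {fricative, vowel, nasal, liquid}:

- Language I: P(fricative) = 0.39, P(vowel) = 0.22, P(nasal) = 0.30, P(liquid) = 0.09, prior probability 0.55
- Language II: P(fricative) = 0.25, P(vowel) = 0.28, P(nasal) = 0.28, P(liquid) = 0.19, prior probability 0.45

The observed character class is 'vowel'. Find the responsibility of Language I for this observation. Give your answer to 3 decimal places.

0.490

Posterior ∝ prior × likelihood, so P(k | x) ∝ π_k f_k(x); normalise over all components.
Evaluate each component's likelihood at the observed value:
  p_I = 0.22
  p_II = 0.28
Weight by the priors:
  π_I·p_I = 0.55 × 0.22 = 0.121
  π_II·p_II = 0.45 × 0.28 = 0.126
Normaliser: 0.121 + 0.126 = 0.247
P(Language I | x) ≈ 0.490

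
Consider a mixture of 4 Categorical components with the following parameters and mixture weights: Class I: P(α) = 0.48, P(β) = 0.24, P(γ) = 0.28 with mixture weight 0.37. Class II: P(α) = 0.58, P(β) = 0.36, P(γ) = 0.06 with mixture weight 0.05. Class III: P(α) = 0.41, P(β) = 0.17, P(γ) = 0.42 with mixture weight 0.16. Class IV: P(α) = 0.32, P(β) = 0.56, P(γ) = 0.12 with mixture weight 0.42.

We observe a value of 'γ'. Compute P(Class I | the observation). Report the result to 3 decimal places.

0.462

By Bayes' theorem, P(k | x) = π_k f_k(x) / Σ_j π_j f_j(x).
Component likelihoods at x = 'γ':
  L_I = P(γ | comp) = 0.28
  L_II = P(γ | comp) = 0.06
  L_III = P(γ | comp) = 0.42
  L_IV = P(γ | comp) = 0.12
Unnormalised posteriors:
  π_I·L_I = 0.37 × 0.28 = 0.1036
  π_II·L_II = 0.05 × 0.06 = 0.003
  π_III·L_III = 0.16 × 0.42 = 0.0672
  π_IV·L_IV = 0.42 × 0.12 = 0.0504
Sum: 0.1036 + 0.003 + 0.0672 + 0.0504 = 0.2242
P(Class I | x) = 0.1036 / 0.2242 ≈ 0.462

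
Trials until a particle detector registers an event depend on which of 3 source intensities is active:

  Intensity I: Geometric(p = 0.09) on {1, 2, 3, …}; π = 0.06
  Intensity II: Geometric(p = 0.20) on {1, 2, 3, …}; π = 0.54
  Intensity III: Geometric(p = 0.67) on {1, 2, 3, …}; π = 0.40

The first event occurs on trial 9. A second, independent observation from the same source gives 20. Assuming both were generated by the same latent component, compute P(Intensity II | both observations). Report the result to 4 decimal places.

0.5783

The responsibility of component k is P(Z=k) f_k(x) divided by Σ_j P(Z=j) f_j(x).
Since both observations come from the same component, the likelihood for component k is f_k(x₁)·f_k(x₂).
  L_I = [0.09·(1−0.09)^8 = 0.09·0.470253 = 0.0423227] × [0.0149978] = 0.00063475
  L_II = [0.20·(1−0.20)^8 = 0.20·0.167772 = 0.0335544] × [0.0028823] = 9.67141e-05
  L_III = [0.67·(1−0.67)^8 = 0.67·0.000140641 = 9.42294e-05] × [4.76255e-10] = 4.48772e-14
Unnormalised posteriors:
  P(Z=I)·L_I = 0.06 × 0.00063475 = 3.8085e-05
  P(Z=II)·L_II = 0.54 × 9.67141e-05 = 5.22256e-05
  P(Z=III)·L_III = 0.40 × 4.48772e-14 = 1.79509e-14
Marginal: 3.8085e-05 + 5.22256e-05 + 1.79509e-14 = 9.03106e-05
So the posterior for Intensity II is 5.22256e-05 / 9.03106e-05 ≈ 0.5783.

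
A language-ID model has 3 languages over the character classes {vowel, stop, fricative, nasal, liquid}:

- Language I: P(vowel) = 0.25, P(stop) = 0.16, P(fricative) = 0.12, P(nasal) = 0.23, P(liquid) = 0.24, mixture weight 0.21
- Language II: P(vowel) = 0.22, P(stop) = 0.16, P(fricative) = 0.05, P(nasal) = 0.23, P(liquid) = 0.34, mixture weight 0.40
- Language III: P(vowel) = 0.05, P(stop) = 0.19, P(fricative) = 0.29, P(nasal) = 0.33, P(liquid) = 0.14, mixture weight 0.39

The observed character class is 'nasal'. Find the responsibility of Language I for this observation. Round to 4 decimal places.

P(component k | x) = π_k·f_k(x) / marginal(x), where marginal(x) = Σ_j π_j·f_j(x).
Evaluate each component's likelihood at the observed value:
  p_I = P(nasal | comp) = 0.23
  p_II = P(nasal | comp) = 0.23
  p_III = P(nasal | comp) = 0.33
Unnormalised posteriors:
  π_I·p_I = 0.21 × 0.23 = 0.0483
  π_II·p_II = 0.40 × 0.23 = 0.092
  π_III·p_III = 0.39 × 0.33 = 0.1287
Normaliser: 0.0483 + 0.092 + 0.1287 = 0.269
P(Language I | the observation) ≈ 0.1796

0.1796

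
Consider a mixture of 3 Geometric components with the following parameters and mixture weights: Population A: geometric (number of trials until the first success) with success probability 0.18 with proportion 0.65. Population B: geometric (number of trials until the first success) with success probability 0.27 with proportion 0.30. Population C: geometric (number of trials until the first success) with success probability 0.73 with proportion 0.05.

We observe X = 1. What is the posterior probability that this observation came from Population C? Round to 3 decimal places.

0.156

By Bayes' theorem, P(k | x) = P(Z=k) f_k(x) / Σ_j P(Z=j) f_j(x).
Evaluate each component's likelihood at the observed value:
  p_A = 0.18·(1−0.18)^0 = 0.18·1 = 0.18
  p_B = 0.27·(1−0.27)^0 = 0.27·1 = 0.27
  p_C = 0.73·(1−0.73)^0 = 0.73·1 = 0.73
Weight by the priors:
  P(Z=A)·p_A = 0.65 × 0.18 = 0.117
  P(Z=B)·p_B = 0.30 × 0.27 = 0.081
  P(Z=C)·p_C = 0.05 × 0.73 = 0.0365
Normaliser: 0.117 + 0.081 + 0.0365 = 0.2345
P(Population C | the observation) = 0.0365 / 0.2345 ≈ 0.156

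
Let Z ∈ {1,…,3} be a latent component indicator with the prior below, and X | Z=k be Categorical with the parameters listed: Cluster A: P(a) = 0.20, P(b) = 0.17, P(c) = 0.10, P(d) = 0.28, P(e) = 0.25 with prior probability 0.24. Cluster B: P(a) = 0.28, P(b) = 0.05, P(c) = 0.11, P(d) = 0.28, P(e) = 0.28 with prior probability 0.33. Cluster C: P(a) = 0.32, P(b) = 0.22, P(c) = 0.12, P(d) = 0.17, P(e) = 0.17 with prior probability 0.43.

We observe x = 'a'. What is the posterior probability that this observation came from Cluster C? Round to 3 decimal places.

The responsibility of component k is π_k f_k(x) divided by Σ_j π_j f_j(x).
Evaluate each component's likelihood at the observed value:
  p_A = 0.2
  p_B = 0.28
  p_C = 0.32
Multiply by the mixture weights:
  π_A·p_A = 0.24 × 0.2 = 0.048
  π_B·p_B = 0.33 × 0.28 = 0.0924
  π_C·p_C = 0.43 × 0.32 = 0.1376
Marginal: 0.048 + 0.0924 + 0.1376 = 0.278
P(Cluster C | 'a') = 0.1376 / 0.278 ≈ 0.495

0.495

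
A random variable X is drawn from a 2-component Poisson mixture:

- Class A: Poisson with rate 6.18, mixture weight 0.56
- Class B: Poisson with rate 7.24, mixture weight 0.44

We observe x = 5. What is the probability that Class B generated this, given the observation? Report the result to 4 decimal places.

0.3753

P(component k | x) = w_k·f_k(x) / marginal(x), where marginal(x) = Σ_j w_j·f_j(x).
Component likelihoods at x = 5:
  f_A = 0.155533
  f_B = 0.11891
Weight by the priors:
  w_A·f_A = 0.56 × 0.155533 = 0.0870982
  w_B·f_B = 0.44 × 0.11891 = 0.0523205
Normaliser: 0.0870982 + 0.0523205 = 0.139419
P(Class B | the observation) ≈ 0.3753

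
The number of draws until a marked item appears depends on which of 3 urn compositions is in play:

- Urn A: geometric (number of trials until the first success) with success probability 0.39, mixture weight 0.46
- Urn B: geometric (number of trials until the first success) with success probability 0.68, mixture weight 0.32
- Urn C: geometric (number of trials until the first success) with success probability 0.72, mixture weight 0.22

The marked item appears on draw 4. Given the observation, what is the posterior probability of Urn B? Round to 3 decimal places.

0.139

Posterior ∝ prior × likelihood, so P(k | x) ∝ π_k f_k(x); normalise over all components.
Evaluate each component's likelihood at the observed value:
  L_A = 0.0885226
  L_B = 0.0222822
  L_C = 0.0158054
Multiply by the mixture weights:
  π_A·L_A = 0.46 × 0.0885226 = 0.0407204
  π_B·L_B = 0.32 × 0.0222822 = 0.00713032
  π_C·L_C = 0.22 × 0.0158054 = 0.0034772
Sum: 0.0407204 + 0.00713032 + 0.0034772 = 0.0513279
So the posterior for Urn B is 0.00713032 / 0.0513279 ≈ 0.139.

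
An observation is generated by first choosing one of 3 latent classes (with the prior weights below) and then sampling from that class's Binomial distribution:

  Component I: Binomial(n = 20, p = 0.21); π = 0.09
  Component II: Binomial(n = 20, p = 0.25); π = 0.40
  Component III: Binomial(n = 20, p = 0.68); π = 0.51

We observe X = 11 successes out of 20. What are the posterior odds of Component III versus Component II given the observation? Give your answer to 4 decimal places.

Only the two components matter; the odds are (P(Z=i) f_i(x)) / (P(Z=j) f_j(x)).
Binomial probabilities:
  f_I = 0.000705118
  f_II = 0.00300675
  f_III = 0.0849481
0.0433235 / 0.0012027 ≈ 36.0219

36.0219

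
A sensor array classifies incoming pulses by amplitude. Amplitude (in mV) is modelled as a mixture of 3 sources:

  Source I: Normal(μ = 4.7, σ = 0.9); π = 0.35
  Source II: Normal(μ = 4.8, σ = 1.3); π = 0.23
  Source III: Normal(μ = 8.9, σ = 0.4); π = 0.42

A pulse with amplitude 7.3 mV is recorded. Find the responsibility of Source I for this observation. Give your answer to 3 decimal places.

0.175

Apply Bayes' rule: the posterior for each component is proportional to its prior times its likelihood at x.
Evaluate each component's likelihood at the observed value:
  L_I = (1/(0.9·√(2π)))·exp(−(7.3−4.7)²/(2·0.9²)) = 0.443269·exp(-4.17284) = 0.00683009
  L_II = (1/(1.3·√(2π)))·exp(−(7.3−4.8)²/(2·1.3²)) = 0.306879·exp(-1.84911) = 0.0482956
  L_III = (1/(0.4·√(2π)))·exp(−(7.3−8.9)²/(2·0.4²)) = 0.997356·exp(-8.00000) = 0.000334576
Multiply by the mixture weights:
  w_I·L_I = 0.35 × 0.00683009 = 0.00239053
  w_II·L_II = 0.23 × 0.0482956 = 0.011108
  w_III·L_III = 0.42 × 0.000334576 = 0.000140522
Marginal: 0.00239053 + 0.011108 + 0.000140522 = 0.013639
P(Source I | 7.3 mV) ≈ 0.175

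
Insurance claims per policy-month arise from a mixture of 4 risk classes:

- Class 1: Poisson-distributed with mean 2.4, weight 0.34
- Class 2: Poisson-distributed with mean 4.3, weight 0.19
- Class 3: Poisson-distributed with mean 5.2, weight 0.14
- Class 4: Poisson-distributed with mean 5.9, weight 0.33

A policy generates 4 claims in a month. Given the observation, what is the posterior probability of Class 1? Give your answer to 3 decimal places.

0.287

The responsibility of component k is w_k f_k(x) divided by Σ_j w_j f_j(x).
Component likelihoods at x = 4 claims:
  L_1 = 0.125408
  L_2 = 0.193284
  L_3 = 0.168063
  L_4 = 0.138312
Prior × likelihood for each component:
  w_1·L_1 = 0.34 × 0.125408 = 0.0426389
  w_2·L_2 = 0.19 × 0.193284 = 0.036724
  w_3·L_3 = 0.14 × 0.168063 = 0.0235288
  w_4·L_4 = 0.33 × 0.138312 = 0.0456429
Marginal: 0.0426389 + 0.036724 + 0.0235288 + 0.0456429 = 0.148535
So the posterior for Class 1 is 0.0426389 / 0.148535 ≈ 0.287.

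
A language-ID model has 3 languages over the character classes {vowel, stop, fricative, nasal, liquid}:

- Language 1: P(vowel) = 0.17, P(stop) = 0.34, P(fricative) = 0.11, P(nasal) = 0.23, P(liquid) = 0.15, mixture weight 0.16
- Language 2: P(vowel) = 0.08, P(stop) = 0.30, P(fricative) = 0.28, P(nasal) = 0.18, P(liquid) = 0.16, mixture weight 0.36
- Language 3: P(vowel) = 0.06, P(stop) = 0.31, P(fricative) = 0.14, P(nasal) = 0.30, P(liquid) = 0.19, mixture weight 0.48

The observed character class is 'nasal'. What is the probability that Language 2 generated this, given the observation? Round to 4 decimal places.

0.2638

Posterior ∝ prior × likelihood, so P(k | x) ∝ P(Z=k) f_k(x); normalise over all components.
Categorical probabilities:
  f_1 = 0.23
  f_2 = 0.18
  f_3 = 0.3
Unnormalised posteriors:
  P(Z=1)·f_1 = 0.16 × 0.23 = 0.0368
  P(Z=2)·f_2 = 0.36 × 0.18 = 0.0648
  P(Z=3)·f_3 = 0.48 × 0.3 = 0.144
Denominator: 0.0368 + 0.0648 + 0.144 = 0.2456
So the posterior for Language 2 is 0.0648 / 0.2456 ≈ 0.2638.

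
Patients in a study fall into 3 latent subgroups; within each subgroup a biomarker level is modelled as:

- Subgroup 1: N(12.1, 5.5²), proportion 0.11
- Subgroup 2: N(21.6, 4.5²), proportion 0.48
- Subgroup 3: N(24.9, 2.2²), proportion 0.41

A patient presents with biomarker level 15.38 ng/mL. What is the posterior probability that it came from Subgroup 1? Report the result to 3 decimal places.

By Bayes' theorem, P(k | x) = w_k f_k(x) / Σ_j w_j f_j(x).
Evaluate each component's likelihood at the observed value:
  f_1 = (1/(5.5·√(2π)))·exp(−(15.38−12.1)²/(2·5.5²)) = 0.072535·exp(-0.17782) = 0.0607182
  f_2 = (1/(4.5·√(2π)))·exp(−(15.38−21.6)²/(2·4.5²)) = 0.088654·exp(-0.95527) = 0.0341059
  f_3 = (1/(2.2·√(2π)))·exp(−(15.38−24.9)²/(2·2.2²)) = 0.181337·exp(-9.36264) = 1.55719e-05
Weight by the priors:
  w_1·f_1 = 0.11 × 0.0607182 = 0.006679
  w_2·f_2 = 0.48 × 0.0341059 = 0.0163708
  w_3·f_3 = 0.41 × 1.55719e-05 = 6.38449e-06
Sum: 0.006679 + 0.0163708 + 6.38449e-06 = 0.0230562
P(Subgroup 1 | x) ≈ 0.290

0.290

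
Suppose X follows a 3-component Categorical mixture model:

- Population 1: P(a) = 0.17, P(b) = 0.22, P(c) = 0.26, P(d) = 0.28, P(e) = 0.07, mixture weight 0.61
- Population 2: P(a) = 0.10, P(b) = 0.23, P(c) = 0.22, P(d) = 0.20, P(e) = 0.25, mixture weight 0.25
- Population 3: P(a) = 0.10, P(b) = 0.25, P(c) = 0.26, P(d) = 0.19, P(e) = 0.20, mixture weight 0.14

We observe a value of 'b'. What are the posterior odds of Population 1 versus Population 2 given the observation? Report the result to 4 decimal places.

Since P(k|x) ∝ π_k f_k(x), the posterior odds are π_i f_i(x) / (π_j f_j(x)).
Evaluate each component's likelihood at the observed value:
  L_1 = P(b | comp) = 0.22
  L_2 = P(b | comp) = 0.23
  L_3 = P(b | comp) = 0.25
0.1342 / 0.0575 ≈ 2.3339

2.3339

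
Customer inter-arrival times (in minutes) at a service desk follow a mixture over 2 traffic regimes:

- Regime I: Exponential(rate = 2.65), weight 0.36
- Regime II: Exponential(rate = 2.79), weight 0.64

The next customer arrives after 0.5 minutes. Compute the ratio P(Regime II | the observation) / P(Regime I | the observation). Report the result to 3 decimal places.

1.745

Only the two components matter; the odds are (π_i f_i(x)) / (π_j f_j(x)).
Evaluate each component's likelihood at the observed value:
  p_I = 2.65·e^(−2.65·0.5) = 2.65·e^(−1.3250) = 0.704378
  p_II = 2.79·e^(−2.79·0.5) = 2.79·e^(−1.3950) = 0.691454
Odds = (0.64/0.36) × (0.691454/0.704378) = 1.77778 × 0.981652 ≈ 1.745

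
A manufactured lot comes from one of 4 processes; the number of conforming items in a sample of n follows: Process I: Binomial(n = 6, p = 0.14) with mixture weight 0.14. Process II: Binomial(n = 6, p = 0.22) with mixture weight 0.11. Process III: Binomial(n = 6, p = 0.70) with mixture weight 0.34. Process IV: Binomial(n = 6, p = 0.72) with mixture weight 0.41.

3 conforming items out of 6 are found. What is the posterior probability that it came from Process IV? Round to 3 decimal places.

0.460

P(component k | x) = w_k·f_k(x) / marginal(x), where marginal(x) = Σ_j w_j·f_j(x).
Binomial probabilities:
  p_I = 0.0349068
  p_II = 0.101061
  p_III = 0.18522
  p_IV = 0.163871
Prior × likelihood for each component:
  w_I·p_I = 0.14 × 0.0349068 = 0.00488695
  w_II·p_II = 0.11 × 0.101061 = 0.0111167
  w_III·p_III = 0.34 × 0.18522 = 0.0629748
  w_IV·p_IV = 0.41 × 0.163871 = 0.067187
Evidence: 0.00488695 + 0.0111167 + 0.0629748 + 0.067187 = 0.146165
P(Process IV | x) ≈ 0.460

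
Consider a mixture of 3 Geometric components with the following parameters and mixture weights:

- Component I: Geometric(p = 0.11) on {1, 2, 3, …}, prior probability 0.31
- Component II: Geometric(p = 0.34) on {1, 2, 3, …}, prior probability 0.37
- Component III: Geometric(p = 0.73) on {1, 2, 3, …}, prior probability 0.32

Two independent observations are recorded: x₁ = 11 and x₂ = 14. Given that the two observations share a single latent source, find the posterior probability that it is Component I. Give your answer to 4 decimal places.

Posterior ∝ prior × likelihood, so P(k | x) ∝ π_k f_k(x); normalise over all components.
Since both observations come from the same component, the likelihood for component k is f_k(x₁)·f_k(x₂).
  L_I = [0.0342999] × [0.0241804] = 0.000829384
  L_II = [0.00533235] × [0.00153303] = 8.17463e-06
  L_III = [1.50301e-06] × [2.95837e-08] = 4.44644e-14
Weight by the priors:
  π_I·L_I = 0.31 × 0.000829384 = 0.000257109
  π_II·L_II = 0.37 × 8.17463e-06 = 3.02461e-06
  π_III·L_III = 0.32 × 4.44644e-14 = 1.42286e-14
Denominator: 0.000257109 + 3.02461e-06 + 1.42286e-14 = 0.000260134
So the posterior for Component I is 0.000257109 / 0.000260134 ≈ 0.9884.

0.9884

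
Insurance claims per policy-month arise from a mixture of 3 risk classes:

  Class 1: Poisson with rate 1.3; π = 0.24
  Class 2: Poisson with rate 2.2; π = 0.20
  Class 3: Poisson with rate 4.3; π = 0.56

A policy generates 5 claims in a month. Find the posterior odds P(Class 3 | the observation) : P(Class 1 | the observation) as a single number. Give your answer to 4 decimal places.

The posterior odds equal the prior odds times the likelihood ratio: (π_i/π_j)·(f_i(x)/f_j(x)).
Evaluate each component's likelihood at the observed value:
  L_1 = e^(−1.3)·1.3^5/5! = 0.00843243
  L_2 = e^(−2.2)·2.2^5/5! = 0.0475866
  L_3 = e^(−4.3)·4.3^5/5! = 0.166224
Posterior odds = (π_3·L_3) / (π_1·L_1) = (0.56·0.166224) / (0.24·0.00843243) = 0.0930857 / 0.00202378 ≈ 45.9959

45.9959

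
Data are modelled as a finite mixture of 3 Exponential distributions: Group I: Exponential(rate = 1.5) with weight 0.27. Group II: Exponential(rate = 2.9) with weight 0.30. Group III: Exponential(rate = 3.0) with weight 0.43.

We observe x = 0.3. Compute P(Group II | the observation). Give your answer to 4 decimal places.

0.3177

By Bayes' theorem, P(k | x) = π_k f_k(x) / Σ_j π_j f_j(x).
Exponential densities:
  f_I = 1.5·e^(−1.5·0.3) = 1.5·e^(−0.4500) = 0.956442
  f_II = 2.9·e^(−2.9·0.3) = 2.9·e^(−0.8700) = 1.21496
  f_III = 3.0·e^(−3.0·0.3) = 3.0·e^(−0.9000) = 1.21971
Weight by the priors:
  π_I·f_I = 0.27 × 0.956442 = 0.258239
  π_II·f_II = 0.30 × 1.21496 = 0.364488
  π_III·f_III = 0.43 × 1.21971 = 0.524475
Denominator: 0.258239 + 0.364488 + 0.524475 = 1.1472
P(Group II | x) ≈ 0.3177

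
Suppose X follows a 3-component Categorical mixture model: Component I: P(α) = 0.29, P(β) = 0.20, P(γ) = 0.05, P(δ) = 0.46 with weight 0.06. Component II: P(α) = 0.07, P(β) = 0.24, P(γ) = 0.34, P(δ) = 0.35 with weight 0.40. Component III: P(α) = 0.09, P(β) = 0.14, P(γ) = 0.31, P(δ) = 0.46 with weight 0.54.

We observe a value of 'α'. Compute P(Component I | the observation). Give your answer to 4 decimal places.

The responsibility of component k is π_k f_k(x) divided by Σ_j π_j f_j(x).
Categorical probabilities:
  f_I = 0.29
  f_II = 0.07
  f_III = 0.09
Prior × likelihood for each component:
  π_I·f_I = 0.06 × 0.29 = 0.0174
  π_II·f_II = 0.40 × 0.07 = 0.028
  π_III·f_III = 0.54 × 0.09 = 0.0486
Normaliser: 0.0174 + 0.028 + 0.0486 = 0.094
So the posterior for Component I is 0.0174 / 0.094 ≈ 0.1851.

0.1851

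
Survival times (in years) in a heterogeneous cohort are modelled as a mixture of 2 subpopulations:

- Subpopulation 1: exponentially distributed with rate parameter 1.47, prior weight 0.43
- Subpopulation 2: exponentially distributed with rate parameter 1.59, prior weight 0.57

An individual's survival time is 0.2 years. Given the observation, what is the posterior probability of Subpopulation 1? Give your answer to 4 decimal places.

By Bayes' theorem, P(k | x) = P(Z=k) f_k(x) / Σ_j P(Z=j) f_j(x).
Exponential densities:
  L_1 = 1.09556
  L_2 = 1.15689
Prior × likelihood for each component:
  P(Z=1)·L_1 = 0.43 × 1.09556 = 0.471089
  P(Z=2)·L_2 = 0.57 × 1.15689 = 0.659426
Sum: 0.471089 + 0.659426 = 1.13052
So the posterior for Subpopulation 1 is 0.471089 / 1.13052 ≈ 0.4167.

0.4167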